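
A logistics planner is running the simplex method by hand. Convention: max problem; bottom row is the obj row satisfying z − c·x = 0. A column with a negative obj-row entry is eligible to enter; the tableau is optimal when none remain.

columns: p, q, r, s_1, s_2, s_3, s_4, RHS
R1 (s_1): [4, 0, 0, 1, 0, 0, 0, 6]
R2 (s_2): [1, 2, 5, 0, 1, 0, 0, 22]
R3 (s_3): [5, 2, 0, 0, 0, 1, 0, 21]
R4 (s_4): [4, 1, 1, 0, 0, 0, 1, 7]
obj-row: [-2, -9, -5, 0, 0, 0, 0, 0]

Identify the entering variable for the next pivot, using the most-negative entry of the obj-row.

q

Negative obj-row entries: p: -2, q: -9, r: -5.
The most negative is -9 in column q, so q enters.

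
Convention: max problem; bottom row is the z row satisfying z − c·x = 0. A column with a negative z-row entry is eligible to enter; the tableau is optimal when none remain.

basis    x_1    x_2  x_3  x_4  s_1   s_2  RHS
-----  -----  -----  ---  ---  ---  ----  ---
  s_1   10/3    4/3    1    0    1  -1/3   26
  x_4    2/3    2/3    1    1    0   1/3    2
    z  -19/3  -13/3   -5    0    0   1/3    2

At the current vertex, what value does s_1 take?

s_1 is basic (row 1); its value is the RHS of that row, 26.

26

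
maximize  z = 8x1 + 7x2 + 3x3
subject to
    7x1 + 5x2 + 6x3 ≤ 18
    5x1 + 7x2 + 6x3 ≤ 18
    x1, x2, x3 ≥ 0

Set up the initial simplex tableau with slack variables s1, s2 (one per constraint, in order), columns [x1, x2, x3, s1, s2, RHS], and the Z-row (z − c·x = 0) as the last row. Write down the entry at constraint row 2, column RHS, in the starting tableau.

The RHS of constraint 2 is b_2 = 18.

18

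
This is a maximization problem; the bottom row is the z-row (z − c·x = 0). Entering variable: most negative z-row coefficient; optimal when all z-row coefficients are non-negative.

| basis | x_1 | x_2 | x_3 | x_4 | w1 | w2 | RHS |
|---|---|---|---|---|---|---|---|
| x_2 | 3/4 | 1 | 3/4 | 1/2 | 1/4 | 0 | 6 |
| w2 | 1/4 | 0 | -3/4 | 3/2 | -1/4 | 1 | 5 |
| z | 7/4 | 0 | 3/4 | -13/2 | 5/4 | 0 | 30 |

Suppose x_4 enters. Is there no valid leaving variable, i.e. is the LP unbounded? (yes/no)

no

Column x_4 has positive entries in row(s) 1, 2, so the ratio test bounds it — not unbounded.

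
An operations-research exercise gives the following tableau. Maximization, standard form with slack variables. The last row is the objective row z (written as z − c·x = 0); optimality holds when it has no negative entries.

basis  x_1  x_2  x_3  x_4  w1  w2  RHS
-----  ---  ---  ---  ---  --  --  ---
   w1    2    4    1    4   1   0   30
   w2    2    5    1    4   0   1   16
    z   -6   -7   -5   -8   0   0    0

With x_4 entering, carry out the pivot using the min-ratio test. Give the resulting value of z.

Ratio test on column x_4 — row 1: 30/4 = 15/2; row 2: 16/4 = 4. Minimum is 4 at row 2 (w2 leaves); pivot element 4.
Pivot on row 2; the z-row RHS becomes 0 − (-8)·4 = 32.

32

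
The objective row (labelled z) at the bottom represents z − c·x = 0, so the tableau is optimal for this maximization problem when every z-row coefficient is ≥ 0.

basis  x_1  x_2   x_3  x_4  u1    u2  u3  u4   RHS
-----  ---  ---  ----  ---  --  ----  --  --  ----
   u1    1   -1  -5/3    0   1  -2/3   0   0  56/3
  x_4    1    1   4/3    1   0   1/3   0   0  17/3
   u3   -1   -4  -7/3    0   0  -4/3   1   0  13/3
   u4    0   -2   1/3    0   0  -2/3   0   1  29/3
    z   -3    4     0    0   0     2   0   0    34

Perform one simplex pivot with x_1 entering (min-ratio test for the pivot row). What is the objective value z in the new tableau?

51

Ratio test on column x_1 — row 1: (56/3)/1 = 56/3; row 2: (17/3)/1 = 17/3; row 3: entry -1 ≤ 0; row 4: entry 0 ≤ 0. Minimum is 17/3 at row 2 (x_4 leaves); pivot element 1.
Pivot on row 2; the z-row RHS becomes 34 − (-3)·(17/3) = 51.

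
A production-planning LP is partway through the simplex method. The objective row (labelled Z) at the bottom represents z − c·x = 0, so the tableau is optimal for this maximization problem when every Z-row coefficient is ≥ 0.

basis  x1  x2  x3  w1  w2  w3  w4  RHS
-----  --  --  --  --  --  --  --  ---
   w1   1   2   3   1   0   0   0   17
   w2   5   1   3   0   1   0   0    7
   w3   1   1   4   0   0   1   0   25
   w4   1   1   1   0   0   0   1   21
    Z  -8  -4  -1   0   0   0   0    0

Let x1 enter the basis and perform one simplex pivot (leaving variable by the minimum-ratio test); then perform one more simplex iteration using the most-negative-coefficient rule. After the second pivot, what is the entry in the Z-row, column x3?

11

Ratio test on column x1 — row 1: 17/1 = 17; row 2: 7/5 = 7/5; row 3: 25/1 = 25; row 4: 21/1 = 21. Minimum is 7/5 at row 2 (w2 leaves); pivot element 5.
Divide row 2 by 5; eliminate column x1 from the other rows.
Second iteration: most negative Z-row entry is -12/5 in column x2, so x2 enters.
Ratio test on column x2 — row 1: (78/5)/(9/5) = 26/3; row 2: (7/5)/(1/5) = 7; row 3: (118/5)/(4/5) = 59/2; row 4: (98/5)/(4/5) = 49/2. Minimum is 7 at row 2 (x1 leaves); pivot element 1/5.
Divide row 2 by 1/5; eliminate column x2 from the other rows.
After both pivots, the entry at the Z-row, column x3 is 11.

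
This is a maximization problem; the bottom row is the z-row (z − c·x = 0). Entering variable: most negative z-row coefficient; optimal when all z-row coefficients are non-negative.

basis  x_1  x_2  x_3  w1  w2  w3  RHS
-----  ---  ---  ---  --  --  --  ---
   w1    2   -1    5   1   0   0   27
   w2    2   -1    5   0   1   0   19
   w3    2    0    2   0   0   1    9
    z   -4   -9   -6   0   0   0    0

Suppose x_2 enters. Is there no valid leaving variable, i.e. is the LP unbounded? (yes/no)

yes

Every constraint-row entry in column x_2 is ≤ 0, so increasing x_2 is unbounded.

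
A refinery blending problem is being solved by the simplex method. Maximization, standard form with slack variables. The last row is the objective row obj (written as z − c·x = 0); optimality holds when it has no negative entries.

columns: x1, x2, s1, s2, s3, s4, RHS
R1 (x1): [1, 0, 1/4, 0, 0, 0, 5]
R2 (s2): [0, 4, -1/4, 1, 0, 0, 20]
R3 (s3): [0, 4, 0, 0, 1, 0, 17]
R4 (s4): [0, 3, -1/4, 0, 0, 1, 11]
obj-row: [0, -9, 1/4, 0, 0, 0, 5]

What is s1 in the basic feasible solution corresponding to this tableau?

0

s1 is not in the basis, so in the current basic feasible solution s1 = 0.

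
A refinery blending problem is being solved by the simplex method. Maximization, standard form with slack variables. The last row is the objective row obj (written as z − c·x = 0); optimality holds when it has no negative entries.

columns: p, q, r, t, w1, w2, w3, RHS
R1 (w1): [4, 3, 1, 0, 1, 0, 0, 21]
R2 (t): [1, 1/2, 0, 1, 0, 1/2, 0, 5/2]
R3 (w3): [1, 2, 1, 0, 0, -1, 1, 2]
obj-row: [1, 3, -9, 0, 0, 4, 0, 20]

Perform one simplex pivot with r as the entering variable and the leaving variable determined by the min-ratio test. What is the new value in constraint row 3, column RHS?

2

Ratio test on column r — row 1: 21/1 = 21; row 2: entry 0 ≤ 0; row 3: 2/1 = 2. Minimum is 2 at row 3 (w3 leaves); pivot element 1.
Divide row 3 by 1; eliminate column r from the other rows.
In the new row 3, the RHS entry is the old entry divided by the pivot: 2/1 = 2.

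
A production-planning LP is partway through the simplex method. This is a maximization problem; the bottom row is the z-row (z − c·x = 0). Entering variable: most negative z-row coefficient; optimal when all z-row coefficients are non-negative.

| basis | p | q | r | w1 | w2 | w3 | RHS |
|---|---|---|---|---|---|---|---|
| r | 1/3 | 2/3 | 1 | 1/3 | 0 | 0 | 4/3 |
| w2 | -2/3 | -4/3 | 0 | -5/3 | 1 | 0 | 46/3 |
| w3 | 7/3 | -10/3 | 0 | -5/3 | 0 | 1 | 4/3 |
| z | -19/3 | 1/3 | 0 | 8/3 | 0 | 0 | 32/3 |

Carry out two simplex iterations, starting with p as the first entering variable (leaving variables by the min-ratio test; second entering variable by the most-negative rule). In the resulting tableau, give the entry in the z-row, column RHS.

23

Ratio test on column p — row 1: (4/3)/(1/3) = 4; row 2: entry -2/3 ≤ 0; row 3: (4/3)/(7/3) = 4/7. Minimum is 4/7 at row 3 (w3 leaves); pivot element 7/3.
Divide row 3 by 7/3; eliminate column p from the other rows.
Second iteration: most negative z-row entry is -61/7 in column q, so q enters.
Ratio test on column q — row 1: (8/7)/(8/7) = 1; row 2: entry -16/7 ≤ 0; row 3: entry -10/7 ≤ 0. Minimum is 1 at row 1 (r leaves); pivot element 8/7.
Divide row 1 by 8/7; eliminate column q from the other rows.
After both pivots, the entry at the z-row, column RHS is 23.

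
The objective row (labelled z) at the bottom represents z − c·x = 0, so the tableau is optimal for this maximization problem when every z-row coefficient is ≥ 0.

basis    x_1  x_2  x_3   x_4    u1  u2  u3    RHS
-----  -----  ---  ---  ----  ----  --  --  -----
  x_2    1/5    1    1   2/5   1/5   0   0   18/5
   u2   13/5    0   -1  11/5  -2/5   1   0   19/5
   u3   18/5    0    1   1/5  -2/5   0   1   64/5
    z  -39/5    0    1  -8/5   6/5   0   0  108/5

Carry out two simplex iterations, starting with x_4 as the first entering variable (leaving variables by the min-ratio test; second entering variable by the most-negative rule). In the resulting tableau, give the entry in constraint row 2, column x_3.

-5/13

Ratio test on column x_4 — row 1: (18/5)/(2/5) = 9; row 2: (19/5)/(11/5) = 19/11; row 3: (64/5)/(1/5) = 64. Minimum is 19/11 at row 2 (u2 leaves); pivot element 11/5.
Divide row 2 by 11/5; eliminate column x_4 from the other rows.
Second iteration: most negative z-row entry is -65/11 in column x_1, so x_1 enters.
Ratio test on column x_1 — row 1: entry -3/11 ≤ 0; row 2: (19/11)/(13/11) = 19/13; row 3: (137/11)/(37/11) = 137/37. Minimum is 19/13 at row 2 (x_4 leaves); pivot element 13/11.
Divide row 2 by 13/11; eliminate column x_1 from the other rows.
After both pivots, the entry at constraint row 2, column x_3 is -5/13.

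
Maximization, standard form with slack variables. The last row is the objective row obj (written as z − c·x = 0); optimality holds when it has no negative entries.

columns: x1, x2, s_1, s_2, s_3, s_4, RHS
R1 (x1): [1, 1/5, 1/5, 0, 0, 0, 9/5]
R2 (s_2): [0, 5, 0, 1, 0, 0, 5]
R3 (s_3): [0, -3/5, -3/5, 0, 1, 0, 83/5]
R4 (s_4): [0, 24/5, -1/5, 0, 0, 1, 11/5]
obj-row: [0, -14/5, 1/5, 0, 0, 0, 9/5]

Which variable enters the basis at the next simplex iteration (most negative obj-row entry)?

Negative obj-row entries: x2: -14/5.
The most negative is -14/5 in column x2, so x2 enters.

x2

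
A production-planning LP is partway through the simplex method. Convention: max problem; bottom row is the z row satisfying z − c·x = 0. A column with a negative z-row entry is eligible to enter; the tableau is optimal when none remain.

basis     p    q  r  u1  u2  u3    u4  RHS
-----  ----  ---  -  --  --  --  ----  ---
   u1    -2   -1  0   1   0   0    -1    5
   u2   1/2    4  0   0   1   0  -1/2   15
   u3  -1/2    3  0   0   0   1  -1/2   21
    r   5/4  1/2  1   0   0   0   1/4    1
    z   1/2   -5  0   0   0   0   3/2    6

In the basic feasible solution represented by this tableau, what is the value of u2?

15

u2 is basic (row 2); its value is the RHS of that row, 15.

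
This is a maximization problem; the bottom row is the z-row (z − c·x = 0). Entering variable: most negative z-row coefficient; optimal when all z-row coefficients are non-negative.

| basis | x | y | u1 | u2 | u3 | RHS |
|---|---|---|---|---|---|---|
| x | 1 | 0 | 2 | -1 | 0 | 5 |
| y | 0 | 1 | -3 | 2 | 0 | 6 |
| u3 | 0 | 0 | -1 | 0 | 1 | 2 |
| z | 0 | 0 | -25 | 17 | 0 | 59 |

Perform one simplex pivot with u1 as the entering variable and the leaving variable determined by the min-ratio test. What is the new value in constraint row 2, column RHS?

Ratio test on column u1 — row 1: 5/2 = 5/2; row 2: entry -3 ≤ 0; row 3: entry -1 ≤ 0. Minimum is 5/2 at row 1 (x leaves); pivot element 2.
Divide row 1 by 2; eliminate column u1 from the other rows.
Row 2 update in column RHS: 6 − (-3)·(5/2) = 27/2.

27/2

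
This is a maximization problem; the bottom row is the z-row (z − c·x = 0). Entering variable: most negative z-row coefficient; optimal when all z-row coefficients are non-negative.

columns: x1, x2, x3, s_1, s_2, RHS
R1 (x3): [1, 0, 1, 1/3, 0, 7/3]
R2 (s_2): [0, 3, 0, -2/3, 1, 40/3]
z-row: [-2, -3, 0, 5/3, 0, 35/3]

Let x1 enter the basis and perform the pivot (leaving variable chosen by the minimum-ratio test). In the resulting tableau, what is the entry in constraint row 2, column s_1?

-2/3

Ratio test on column x1 — row 1: (7/3)/1 = 7/3; row 2: entry 0 ≤ 0. Minimum is 7/3 at row 1 (x3 leaves); pivot element 1.
Divide row 1 by 1; eliminate column x1 from the other rows.
Row 2 update in column s_1: -2/3 − 0·(1/3) = -2/3.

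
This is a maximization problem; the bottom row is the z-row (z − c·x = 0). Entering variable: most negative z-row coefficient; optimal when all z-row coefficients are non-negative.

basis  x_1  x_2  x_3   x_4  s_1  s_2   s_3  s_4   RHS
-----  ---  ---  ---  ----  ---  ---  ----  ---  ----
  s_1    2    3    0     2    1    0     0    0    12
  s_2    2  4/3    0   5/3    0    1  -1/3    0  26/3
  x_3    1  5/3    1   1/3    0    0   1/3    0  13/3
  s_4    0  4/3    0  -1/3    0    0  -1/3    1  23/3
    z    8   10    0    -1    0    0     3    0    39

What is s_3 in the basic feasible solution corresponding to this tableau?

0

s_3 is not in the basis, so in the current basic feasible solution s_3 = 0.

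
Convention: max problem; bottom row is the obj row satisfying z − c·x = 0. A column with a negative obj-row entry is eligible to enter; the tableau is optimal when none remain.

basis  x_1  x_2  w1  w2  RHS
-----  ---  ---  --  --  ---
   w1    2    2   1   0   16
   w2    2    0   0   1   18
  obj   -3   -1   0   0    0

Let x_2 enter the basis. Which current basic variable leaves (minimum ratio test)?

Column x_2 entries and ratios — w1: 16/2 = 8; w2: 0 ≤ 0, skip.
Smallest ratio is 8 in the row of w1, so w1 leaves.

w1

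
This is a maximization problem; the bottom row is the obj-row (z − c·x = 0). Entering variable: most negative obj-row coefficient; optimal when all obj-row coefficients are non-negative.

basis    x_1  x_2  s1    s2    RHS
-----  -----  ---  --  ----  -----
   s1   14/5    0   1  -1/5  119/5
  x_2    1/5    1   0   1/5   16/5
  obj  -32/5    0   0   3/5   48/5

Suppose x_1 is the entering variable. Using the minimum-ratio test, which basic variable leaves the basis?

Column x_1 entries and ratios — s1: (119/5)/(14/5) = 17/2; x_2: (16/5)/(1/5) = 16.
Smallest ratio is 17/2 in the row of s1, so s1 leaves.

s1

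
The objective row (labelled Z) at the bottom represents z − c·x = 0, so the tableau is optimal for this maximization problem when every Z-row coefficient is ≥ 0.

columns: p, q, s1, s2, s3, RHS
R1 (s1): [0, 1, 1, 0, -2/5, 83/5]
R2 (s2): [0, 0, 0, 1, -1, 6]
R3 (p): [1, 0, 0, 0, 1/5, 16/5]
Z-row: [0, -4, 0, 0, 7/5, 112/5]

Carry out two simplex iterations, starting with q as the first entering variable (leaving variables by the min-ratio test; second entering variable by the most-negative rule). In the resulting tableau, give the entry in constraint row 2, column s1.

0

Ratio test on column q — row 1: (83/5)/1 = 83/5; row 2: entry 0 ≤ 0; row 3: entry 0 ≤ 0. Minimum is 83/5 at row 1 (s1 leaves); pivot element 1.
Divide row 1 by 1; eliminate column q from the other rows.
Second iteration: most negative Z-row entry is -1/5 in column s3, so s3 enters.
Ratio test on column s3 — row 1: entry -2/5 ≤ 0; row 2: entry -1 ≤ 0; row 3: (16/5)/(1/5) = 16. Minimum is 16 at row 3 (p leaves); pivot element 1/5.
Divide row 3 by 1/5; eliminate column s3 from the other rows.
After both pivots, the entry at constraint row 2, column s1 is 0.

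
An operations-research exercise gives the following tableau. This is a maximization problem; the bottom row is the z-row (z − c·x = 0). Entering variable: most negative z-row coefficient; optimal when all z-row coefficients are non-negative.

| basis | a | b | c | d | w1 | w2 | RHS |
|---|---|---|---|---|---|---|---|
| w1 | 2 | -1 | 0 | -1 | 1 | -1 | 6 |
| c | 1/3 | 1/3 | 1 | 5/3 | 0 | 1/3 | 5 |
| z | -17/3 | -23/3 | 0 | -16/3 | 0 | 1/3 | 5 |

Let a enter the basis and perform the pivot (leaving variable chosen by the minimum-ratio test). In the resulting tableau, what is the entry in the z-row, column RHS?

Ratio test on column a — row 1: 6/2 = 3; row 2: 5/(1/3) = 15. Minimum is 3 at row 1 (w1 leaves); pivot element 2.
Divide row 1 by 2; eliminate column a from the other rows.
z-row update in column RHS: 5 − (-17/3)·3 = 22.

22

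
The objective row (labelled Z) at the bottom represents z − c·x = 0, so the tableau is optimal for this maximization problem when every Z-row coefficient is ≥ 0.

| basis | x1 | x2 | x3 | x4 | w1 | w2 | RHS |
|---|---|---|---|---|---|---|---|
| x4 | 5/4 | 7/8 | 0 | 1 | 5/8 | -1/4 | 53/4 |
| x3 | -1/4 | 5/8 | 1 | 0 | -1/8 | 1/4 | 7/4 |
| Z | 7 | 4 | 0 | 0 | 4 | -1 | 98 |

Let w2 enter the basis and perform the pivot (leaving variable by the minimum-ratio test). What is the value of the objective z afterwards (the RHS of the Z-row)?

Ratio test on column w2 — row 1: entry -1/4 ≤ 0; row 2: (7/4)/(1/4) = 7. Minimum is 7 at row 2 (x3 leaves); pivot element 1/4.
Pivot on row 2; the Z-row RHS becomes 98 − (-1)·7 = 105.

105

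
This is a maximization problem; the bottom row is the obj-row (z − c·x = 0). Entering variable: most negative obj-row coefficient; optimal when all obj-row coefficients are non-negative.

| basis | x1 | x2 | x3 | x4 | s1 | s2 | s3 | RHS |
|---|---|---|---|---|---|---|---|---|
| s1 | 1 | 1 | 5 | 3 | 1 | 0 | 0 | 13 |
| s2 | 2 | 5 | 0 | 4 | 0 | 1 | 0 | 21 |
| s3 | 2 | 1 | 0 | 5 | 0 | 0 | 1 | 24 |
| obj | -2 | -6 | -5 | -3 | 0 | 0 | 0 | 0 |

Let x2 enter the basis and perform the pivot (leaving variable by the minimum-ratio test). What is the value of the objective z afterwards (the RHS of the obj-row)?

126/5

Ratio test on column x2 — row 1: 13/1 = 13; row 2: 21/5 = 21/5; row 3: 24/1 = 24. Minimum is 21/5 at row 2 (s2 leaves); pivot element 5.
Pivot on row 2; the obj-row RHS becomes 0 − (-6)·(21/5) = 126/5.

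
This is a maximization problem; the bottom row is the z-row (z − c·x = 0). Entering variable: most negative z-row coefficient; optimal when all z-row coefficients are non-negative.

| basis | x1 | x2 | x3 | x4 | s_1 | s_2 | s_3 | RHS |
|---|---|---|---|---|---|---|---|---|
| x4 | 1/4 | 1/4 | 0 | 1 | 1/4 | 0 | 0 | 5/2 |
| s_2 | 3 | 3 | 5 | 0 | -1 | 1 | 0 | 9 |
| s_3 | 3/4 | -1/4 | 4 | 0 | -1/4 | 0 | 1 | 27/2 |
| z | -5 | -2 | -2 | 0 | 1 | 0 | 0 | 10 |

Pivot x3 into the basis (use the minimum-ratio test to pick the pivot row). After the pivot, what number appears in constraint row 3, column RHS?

Ratio test on column x3 — row 1: entry 0 ≤ 0; row 2: 9/5 = 9/5; row 3: (27/2)/4 = 27/8. Minimum is 9/5 at row 2 (s_2 leaves); pivot element 5.
Divide row 2 by 5; eliminate column x3 from the other rows.
Row 3 update in column RHS: 27/2 − 4·(9/5) = 63/10.

63/10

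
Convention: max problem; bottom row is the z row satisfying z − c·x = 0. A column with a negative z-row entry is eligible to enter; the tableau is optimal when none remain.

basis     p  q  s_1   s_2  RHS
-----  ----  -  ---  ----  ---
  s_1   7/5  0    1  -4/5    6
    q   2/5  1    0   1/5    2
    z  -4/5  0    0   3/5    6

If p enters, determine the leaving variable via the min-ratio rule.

s_1

Column p entries and ratios — s_1: 6/(7/5) = 30/7; q: 2/(2/5) = 5.
Smallest ratio is 30/7 in the row of s_1, so s_1 leaves.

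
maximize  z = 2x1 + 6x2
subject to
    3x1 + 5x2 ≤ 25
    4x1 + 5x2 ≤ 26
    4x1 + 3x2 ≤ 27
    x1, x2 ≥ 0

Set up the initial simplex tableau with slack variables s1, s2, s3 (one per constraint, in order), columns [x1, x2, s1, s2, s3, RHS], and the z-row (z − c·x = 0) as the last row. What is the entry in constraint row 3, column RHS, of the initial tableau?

The RHS of constraint 3 is b_3 = 27.

27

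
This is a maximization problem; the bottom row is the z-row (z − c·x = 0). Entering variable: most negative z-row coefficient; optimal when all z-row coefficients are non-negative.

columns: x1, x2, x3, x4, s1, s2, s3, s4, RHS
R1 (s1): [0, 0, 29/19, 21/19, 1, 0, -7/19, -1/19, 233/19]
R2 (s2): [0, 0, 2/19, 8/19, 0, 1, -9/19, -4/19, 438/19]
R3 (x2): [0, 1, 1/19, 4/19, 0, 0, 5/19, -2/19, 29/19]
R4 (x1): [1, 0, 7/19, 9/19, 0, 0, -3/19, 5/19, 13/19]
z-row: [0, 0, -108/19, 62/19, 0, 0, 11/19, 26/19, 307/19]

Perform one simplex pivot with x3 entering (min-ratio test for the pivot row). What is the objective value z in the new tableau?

Ratio test on column x3 — row 1: (233/19)/(29/19) = 233/29; row 2: (438/19)/(2/19) = 219; row 3: (29/19)/(1/19) = 29; row 4: (13/19)/(7/19) = 13/7. Minimum is 13/7 at row 4 (x1 leaves); pivot element 7/19.
Pivot on row 4; the z-row RHS becomes 307/19 − (-108/19)·(13/7) = 187/7.

187/7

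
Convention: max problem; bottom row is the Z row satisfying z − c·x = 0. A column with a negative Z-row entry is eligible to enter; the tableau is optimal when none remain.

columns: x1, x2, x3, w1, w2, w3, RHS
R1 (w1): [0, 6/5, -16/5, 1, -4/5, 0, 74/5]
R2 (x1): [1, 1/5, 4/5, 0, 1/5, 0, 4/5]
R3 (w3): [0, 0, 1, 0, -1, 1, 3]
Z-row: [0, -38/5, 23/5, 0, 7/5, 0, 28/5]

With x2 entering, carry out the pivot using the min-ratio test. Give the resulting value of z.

36

Ratio test on column x2 — row 1: (74/5)/(6/5) = 37/3; row 2: (4/5)/(1/5) = 4; row 3: entry 0 ≤ 0. Minimum is 4 at row 2 (x1 leaves); pivot element 1/5.
Pivot on row 2; the Z-row RHS becomes 28/5 − (-38/5)·4 = 36.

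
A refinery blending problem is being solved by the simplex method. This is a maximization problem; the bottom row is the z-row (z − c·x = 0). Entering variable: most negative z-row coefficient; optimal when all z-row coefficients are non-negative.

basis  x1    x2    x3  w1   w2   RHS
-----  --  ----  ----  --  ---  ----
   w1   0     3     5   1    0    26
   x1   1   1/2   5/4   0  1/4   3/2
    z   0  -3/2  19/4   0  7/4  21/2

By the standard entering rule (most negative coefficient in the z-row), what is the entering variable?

x2

Negative z-row entries: x2: -3/2.
The most negative is -3/2 in column x2, so x2 enters.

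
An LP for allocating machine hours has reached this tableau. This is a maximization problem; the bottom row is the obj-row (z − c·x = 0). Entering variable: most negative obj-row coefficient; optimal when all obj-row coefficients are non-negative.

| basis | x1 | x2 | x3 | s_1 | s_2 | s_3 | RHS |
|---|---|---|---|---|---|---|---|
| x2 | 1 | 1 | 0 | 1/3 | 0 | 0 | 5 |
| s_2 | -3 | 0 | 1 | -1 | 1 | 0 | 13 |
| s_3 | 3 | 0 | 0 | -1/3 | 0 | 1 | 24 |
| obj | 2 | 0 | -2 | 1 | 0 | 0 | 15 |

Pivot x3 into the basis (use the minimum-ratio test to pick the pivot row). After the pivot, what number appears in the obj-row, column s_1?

Ratio test on column x3 — row 1: entry 0 ≤ 0; row 2: 13/1 = 13; row 3: entry 0 ≤ 0. Minimum is 13 at row 2 (s_2 leaves); pivot element 1.
Divide row 2 by 1; eliminate column x3 from the other rows.
obj-row update in column s_1: 1 − (-2)·(-1) = -1.

-1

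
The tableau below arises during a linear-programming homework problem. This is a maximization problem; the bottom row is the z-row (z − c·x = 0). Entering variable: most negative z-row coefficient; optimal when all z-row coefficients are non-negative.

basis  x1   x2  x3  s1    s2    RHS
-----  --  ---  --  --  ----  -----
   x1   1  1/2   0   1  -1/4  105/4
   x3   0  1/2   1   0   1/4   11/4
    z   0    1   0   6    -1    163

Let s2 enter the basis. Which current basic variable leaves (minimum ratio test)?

x3

Column s2 entries and ratios — x1: -1/4 ≤ 0, skip; x3: (11/4)/(1/4) = 11.
Smallest ratio is 11 in the row of x3, so x3 leaves.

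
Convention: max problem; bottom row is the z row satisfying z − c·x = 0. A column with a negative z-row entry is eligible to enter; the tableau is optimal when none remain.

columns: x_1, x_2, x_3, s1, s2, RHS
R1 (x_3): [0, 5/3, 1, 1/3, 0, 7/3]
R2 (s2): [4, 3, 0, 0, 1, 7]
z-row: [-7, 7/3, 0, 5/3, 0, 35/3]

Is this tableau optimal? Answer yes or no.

no

The z-row has a negative entry -7 in column x_1, so it is not optimal.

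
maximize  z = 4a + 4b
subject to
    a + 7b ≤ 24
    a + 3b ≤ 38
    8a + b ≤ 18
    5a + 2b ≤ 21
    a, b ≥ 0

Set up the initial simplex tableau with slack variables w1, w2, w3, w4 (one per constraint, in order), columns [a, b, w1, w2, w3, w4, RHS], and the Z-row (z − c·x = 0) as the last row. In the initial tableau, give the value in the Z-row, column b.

-4

The Z-row carries the negated objective coefficients: the b entry is -4.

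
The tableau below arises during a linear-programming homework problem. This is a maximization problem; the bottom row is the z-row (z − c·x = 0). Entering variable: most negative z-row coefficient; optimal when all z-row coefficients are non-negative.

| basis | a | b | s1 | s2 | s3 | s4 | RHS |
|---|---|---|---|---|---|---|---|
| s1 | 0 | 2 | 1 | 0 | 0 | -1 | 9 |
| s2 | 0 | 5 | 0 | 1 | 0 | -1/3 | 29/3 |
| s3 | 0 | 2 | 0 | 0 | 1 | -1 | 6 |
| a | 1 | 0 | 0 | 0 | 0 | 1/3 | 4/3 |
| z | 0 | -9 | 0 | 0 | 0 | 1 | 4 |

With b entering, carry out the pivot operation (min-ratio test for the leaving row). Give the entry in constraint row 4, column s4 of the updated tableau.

Ratio test on column b — row 1: 9/2 = 9/2; row 2: (29/3)/5 = 29/15; row 3: 6/2 = 3; row 4: entry 0 ≤ 0. Minimum is 29/15 at row 2 (s2 leaves); pivot element 5.
Divide row 2 by 5; eliminate column b from the other rows.
Row 4 update in column s4: 1/3 − 0·(-1/15) = 1/3.

1/3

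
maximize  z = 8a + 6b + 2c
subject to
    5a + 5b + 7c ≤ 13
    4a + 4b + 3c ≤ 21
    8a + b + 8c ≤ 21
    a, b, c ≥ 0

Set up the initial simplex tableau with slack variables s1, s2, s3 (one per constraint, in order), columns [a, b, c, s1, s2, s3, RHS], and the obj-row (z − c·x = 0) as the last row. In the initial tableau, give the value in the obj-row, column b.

-6

The obj-row carries the negated objective coefficients: the b entry is -6.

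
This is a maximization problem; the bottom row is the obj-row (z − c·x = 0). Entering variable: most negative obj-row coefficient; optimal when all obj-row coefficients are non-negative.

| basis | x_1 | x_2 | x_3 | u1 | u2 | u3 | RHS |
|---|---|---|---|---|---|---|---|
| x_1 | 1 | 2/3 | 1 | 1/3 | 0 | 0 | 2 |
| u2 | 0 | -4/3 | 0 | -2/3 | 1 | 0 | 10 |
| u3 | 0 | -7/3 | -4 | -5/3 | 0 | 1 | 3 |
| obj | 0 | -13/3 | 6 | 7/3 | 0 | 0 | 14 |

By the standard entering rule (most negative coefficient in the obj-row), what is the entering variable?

x_2

Negative obj-row entries: x_2: -13/3.
The most negative is -13/3 in column x_2, so x_2 enters.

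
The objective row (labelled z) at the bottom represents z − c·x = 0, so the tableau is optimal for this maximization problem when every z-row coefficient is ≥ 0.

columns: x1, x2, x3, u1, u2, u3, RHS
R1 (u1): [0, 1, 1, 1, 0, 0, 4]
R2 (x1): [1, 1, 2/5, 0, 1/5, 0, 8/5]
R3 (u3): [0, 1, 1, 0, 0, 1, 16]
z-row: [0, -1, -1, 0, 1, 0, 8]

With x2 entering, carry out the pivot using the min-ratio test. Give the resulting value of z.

Ratio test on column x2 — row 1: 4/1 = 4; row 2: (8/5)/1 = 8/5; row 3: 16/1 = 16. Minimum is 8/5 at row 2 (x1 leaves); pivot element 1.
Pivot on row 2; the z-row RHS becomes 8 − (-1)·(8/5) = 48/5.

48/5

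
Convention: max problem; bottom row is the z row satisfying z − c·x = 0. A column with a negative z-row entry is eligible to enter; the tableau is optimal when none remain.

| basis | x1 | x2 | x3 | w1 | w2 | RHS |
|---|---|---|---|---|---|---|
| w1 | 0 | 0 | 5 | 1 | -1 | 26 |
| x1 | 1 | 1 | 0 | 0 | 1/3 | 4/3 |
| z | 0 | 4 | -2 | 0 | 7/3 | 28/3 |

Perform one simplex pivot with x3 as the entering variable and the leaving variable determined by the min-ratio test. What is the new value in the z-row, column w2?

29/15

Ratio test on column x3 — row 1: 26/5 = 26/5; row 2: entry 0 ≤ 0. Minimum is 26/5 at row 1 (w1 leaves); pivot element 5.
Divide row 1 by 5; eliminate column x3 from the other rows.
z-row update in column w2: 7/3 − (-2)·(-1/5) = 29/15.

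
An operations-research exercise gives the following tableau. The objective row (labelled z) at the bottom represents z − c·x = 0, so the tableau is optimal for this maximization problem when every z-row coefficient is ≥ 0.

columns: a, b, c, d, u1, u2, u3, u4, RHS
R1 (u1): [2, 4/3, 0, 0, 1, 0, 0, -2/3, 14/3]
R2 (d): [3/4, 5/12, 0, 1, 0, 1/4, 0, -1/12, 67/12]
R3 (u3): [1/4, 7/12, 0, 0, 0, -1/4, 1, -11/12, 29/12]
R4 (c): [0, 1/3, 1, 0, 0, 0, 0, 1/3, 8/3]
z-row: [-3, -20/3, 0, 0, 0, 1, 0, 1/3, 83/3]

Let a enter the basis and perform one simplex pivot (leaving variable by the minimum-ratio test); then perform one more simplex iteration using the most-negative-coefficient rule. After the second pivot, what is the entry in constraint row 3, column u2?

-1/4

Ratio test on column a — row 1: (14/3)/2 = 7/3; row 2: (67/12)/(3/4) = 67/9; row 3: (29/12)/(1/4) = 29/3; row 4: entry 0 ≤ 0. Minimum is 7/3 at row 1 (u1 leaves); pivot element 2.
Divide row 1 by 2; eliminate column a from the other rows.
Second iteration: most negative z-row entry is -14/3 in column b, so b enters.
Ratio test on column b — row 1: (7/3)/(2/3) = 7/2; row 2: entry -1/12 ≤ 0; row 3: (11/6)/(5/12) = 22/5; row 4: (8/3)/(1/3) = 8. Minimum is 7/2 at row 1 (a leaves); pivot element 2/3.
Divide row 1 by 2/3; eliminate column b from the other rows.
After both pivots, the entry at constraint row 3, column u2 is -1/4.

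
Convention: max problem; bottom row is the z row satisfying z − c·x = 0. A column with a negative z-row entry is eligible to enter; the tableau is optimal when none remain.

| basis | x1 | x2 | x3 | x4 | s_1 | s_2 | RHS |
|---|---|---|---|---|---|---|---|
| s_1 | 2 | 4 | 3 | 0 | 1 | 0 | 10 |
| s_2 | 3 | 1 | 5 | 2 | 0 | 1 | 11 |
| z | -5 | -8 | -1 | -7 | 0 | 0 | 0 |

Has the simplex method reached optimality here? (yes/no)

no

The z-row has a negative entry -8 in column x2, so it is not optimal.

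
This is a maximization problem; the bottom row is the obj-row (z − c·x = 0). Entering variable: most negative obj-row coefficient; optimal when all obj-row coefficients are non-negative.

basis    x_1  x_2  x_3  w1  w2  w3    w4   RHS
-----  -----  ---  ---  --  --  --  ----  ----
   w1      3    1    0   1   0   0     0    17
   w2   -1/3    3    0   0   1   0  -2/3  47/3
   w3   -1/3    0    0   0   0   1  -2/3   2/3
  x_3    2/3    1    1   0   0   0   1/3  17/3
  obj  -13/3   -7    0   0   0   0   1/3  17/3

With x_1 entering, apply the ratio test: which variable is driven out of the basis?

Column x_1 entries and ratios — w1: 17/3 = 17/3; w2: -1/3 ≤ 0, skip; w3: -1/3 ≤ 0, skip; x_3: (17/3)/(2/3) = 17/2.
Smallest ratio is 17/3 in the row of w1, so w1 leaves.

w1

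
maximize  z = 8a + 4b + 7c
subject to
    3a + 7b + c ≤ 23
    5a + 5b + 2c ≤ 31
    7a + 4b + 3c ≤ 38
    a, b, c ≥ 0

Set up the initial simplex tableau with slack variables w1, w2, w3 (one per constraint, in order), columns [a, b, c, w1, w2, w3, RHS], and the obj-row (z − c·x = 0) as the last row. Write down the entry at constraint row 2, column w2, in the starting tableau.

1

Slack w2 belongs to constraint 2; its column is the unit vector e_2, so the entry in row 2 is 1.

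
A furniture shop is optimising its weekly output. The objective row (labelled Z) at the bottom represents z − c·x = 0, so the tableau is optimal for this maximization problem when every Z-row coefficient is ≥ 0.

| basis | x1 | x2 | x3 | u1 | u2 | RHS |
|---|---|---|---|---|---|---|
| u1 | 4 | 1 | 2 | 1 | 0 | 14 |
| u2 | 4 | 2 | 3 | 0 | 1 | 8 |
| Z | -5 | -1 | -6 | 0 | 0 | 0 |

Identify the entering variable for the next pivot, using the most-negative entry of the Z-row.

x3

Negative Z-row entries: x1: -5, x2: -1, x3: -6.
The most negative is -6 in column x3, so x3 enters.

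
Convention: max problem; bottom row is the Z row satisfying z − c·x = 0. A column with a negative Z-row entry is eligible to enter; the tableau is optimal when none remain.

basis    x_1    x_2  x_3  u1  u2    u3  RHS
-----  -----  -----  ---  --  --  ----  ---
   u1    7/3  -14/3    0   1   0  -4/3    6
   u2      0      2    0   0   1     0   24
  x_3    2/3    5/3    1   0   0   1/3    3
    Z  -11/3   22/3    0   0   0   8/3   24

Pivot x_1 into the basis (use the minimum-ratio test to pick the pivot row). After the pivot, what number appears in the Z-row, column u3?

4/7

Ratio test on column x_1 — row 1: 6/(7/3) = 18/7; row 2: entry 0 ≤ 0; row 3: 3/(2/3) = 9/2. Minimum is 18/7 at row 1 (u1 leaves); pivot element 7/3.
Divide row 1 by 7/3; eliminate column x_1 from the other rows.
Z-row update in column u3: 8/3 − (-11/3)·(-4/7) = 4/7.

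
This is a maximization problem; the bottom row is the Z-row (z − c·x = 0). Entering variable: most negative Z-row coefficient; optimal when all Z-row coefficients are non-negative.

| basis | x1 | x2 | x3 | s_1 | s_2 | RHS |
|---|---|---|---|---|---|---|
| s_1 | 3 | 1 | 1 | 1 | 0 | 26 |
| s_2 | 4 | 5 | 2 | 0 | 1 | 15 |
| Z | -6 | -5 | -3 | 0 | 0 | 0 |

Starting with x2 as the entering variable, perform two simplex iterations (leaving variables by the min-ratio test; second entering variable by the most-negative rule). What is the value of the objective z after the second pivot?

Ratio test on column x2 — row 1: 26/1 = 26; row 2: 15/5 = 3. Minimum is 3 at row 2 (s_2 leaves); pivot element 5.
Pivot on row 2; the Z-row RHS becomes 0 − (-5)·3 = 15.
Next entering variable (most negative Z-row entry -2): x1.
Ratio test on column x1 — row 1: 23/(11/5) = 115/11; row 2: 3/(4/5) = 15/4. Minimum is 15/4 at row 2 (x2 leaves); pivot element 4/5.
After the second pivot the Z-row RHS is 15 − (-2)·(15/4) = 45/2.

45/2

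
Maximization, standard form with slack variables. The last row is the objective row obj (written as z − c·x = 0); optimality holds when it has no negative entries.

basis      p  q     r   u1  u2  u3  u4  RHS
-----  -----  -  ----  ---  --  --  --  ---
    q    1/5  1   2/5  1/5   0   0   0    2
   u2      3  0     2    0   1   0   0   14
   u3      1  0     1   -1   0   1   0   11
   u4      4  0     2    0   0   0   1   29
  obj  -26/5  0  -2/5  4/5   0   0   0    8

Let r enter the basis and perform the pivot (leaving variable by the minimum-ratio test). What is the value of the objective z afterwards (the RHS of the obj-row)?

Ratio test on column r — row 1: 2/(2/5) = 5; row 2: 14/2 = 7; row 3: 11/1 = 11; row 4: 29/2 = 29/2. Minimum is 5 at row 1 (q leaves); pivot element 2/5.
Pivot on row 1; the obj-row RHS becomes 8 − (-2/5)·5 = 10.

10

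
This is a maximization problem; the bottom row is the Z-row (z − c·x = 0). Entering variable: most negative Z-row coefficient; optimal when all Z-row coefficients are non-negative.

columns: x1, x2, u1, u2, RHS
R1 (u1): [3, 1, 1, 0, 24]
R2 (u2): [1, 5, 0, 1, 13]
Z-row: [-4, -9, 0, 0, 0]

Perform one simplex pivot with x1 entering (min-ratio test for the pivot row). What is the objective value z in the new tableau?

Ratio test on column x1 — row 1: 24/3 = 8; row 2: 13/1 = 13. Minimum is 8 at row 1 (u1 leaves); pivot element 3.
Pivot on row 1; the Z-row RHS becomes 0 − (-4)·8 = 32.

32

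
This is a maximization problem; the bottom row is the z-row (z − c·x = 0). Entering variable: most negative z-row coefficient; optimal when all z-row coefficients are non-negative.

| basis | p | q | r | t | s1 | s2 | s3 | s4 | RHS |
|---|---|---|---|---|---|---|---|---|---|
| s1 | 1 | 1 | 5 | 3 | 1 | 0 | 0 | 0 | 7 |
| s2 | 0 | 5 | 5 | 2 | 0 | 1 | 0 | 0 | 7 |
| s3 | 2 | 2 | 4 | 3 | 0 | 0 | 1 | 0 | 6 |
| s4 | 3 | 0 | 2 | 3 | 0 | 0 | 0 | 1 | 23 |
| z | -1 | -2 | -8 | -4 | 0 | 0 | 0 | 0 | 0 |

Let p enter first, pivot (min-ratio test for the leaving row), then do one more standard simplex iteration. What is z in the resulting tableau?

11

Ratio test on column p — row 1: 7/1 = 7; row 2: entry 0 ≤ 0; row 3: 6/2 = 3; row 4: 23/3 = 23/3. Minimum is 3 at row 3 (s3 leaves); pivot element 2.
Pivot on row 3; the z-row RHS becomes 0 − (-1)·3 = 3.
Next entering variable (most negative z-row entry -6): r.
Ratio test on column r — row 1: 4/3 = 4/3; row 2: 7/5 = 7/5; row 3: 3/2 = 3/2; row 4: entry -4 ≤ 0. Minimum is 4/3 at row 1 (s1 leaves); pivot element 3.
After the second pivot the z-row RHS is 3 − (-6)·(4/3) = 11.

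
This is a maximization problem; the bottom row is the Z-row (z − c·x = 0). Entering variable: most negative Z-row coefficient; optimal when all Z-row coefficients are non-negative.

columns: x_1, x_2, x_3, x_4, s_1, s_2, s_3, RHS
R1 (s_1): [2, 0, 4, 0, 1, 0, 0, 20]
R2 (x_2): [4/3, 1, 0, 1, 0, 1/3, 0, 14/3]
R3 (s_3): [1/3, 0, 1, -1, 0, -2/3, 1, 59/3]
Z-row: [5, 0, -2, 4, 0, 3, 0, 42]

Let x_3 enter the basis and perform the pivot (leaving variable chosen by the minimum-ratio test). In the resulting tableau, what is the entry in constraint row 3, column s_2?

Ratio test on column x_3 — row 1: 20/4 = 5; row 2: entry 0 ≤ 0; row 3: (59/3)/1 = 59/3. Minimum is 5 at row 1 (s_1 leaves); pivot element 4.
Divide row 1 by 4; eliminate column x_3 from the other rows.
Row 3 update in column s_2: -2/3 − 1·0 = -2/3.

-2/3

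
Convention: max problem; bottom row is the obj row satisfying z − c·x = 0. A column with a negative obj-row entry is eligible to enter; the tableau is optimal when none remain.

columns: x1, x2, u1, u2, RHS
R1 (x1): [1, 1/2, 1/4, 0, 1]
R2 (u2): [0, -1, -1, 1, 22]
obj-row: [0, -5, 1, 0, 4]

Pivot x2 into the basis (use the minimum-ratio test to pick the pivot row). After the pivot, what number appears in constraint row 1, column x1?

2

Ratio test on column x2 — row 1: 1/(1/2) = 2; row 2: entry -1 ≤ 0. Minimum is 2 at row 1 (x1 leaves); pivot element 1/2.
Divide row 1 by 1/2; eliminate column x2 from the other rows.
In the new row 1, the x1 entry is the old entry divided by the pivot: 1/(1/2) = 2.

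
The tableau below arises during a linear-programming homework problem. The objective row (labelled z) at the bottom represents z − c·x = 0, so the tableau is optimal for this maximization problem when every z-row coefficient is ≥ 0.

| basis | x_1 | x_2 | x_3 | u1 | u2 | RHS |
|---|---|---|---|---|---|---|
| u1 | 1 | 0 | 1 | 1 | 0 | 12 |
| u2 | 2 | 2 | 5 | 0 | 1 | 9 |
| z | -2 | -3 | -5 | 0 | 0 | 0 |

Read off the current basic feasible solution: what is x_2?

0

x_2 is not in the basis, so in the current basic feasible solution x_2 = 0.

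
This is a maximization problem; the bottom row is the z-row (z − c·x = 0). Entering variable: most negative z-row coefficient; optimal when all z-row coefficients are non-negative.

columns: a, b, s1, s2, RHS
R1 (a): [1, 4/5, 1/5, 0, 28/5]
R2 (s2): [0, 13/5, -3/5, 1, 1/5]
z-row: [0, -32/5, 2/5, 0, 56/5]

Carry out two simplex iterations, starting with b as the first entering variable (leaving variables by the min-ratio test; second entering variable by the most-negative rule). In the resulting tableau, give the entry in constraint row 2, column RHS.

17/5

Ratio test on column b — row 1: (28/5)/(4/5) = 7; row 2: (1/5)/(13/5) = 1/13. Minimum is 1/13 at row 2 (s2 leaves); pivot element 13/5.
Divide row 2 by 13/5; eliminate column b from the other rows.
Second iteration: most negative z-row entry is -14/13 in column s1, so s1 enters.
Ratio test on column s1 — row 1: (72/13)/(5/13) = 72/5; row 2: entry -3/13 ≤ 0. Minimum is 72/5 at row 1 (a leaves); pivot element 5/13.
Divide row 1 by 5/13; eliminate column s1 from the other rows.
After both pivots, the entry at constraint row 2, column RHS is 17/5.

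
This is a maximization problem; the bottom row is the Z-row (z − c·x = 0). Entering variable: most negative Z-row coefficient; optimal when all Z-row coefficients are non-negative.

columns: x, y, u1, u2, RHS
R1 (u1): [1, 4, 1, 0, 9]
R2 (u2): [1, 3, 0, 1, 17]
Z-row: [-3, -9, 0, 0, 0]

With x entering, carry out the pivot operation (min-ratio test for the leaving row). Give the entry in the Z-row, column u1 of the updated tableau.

3

Ratio test on column x — row 1: 9/1 = 9; row 2: 17/1 = 17. Minimum is 9 at row 1 (u1 leaves); pivot element 1.
Divide row 1 by 1; eliminate column x from the other rows.
Z-row update in column u1: 0 − (-3)·1 = 3.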